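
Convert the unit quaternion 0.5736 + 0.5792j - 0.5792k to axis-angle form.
axis = (0, √2/2, -√2/2), θ = 110°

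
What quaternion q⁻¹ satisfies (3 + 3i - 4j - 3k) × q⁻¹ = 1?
0.0698 - 0.0698i + 0.093j + 0.0698k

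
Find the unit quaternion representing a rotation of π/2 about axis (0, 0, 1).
0.7071 + 0.7071k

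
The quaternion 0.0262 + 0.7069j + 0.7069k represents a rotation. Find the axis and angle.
axis = (0, √2/2, √2/2), θ = 177°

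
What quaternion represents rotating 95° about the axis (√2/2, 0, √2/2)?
0.6756 + 0.5213i + 0.5213k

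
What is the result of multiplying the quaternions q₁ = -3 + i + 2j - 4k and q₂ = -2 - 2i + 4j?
20i - 8j + 16k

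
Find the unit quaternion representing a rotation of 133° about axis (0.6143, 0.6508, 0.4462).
0.3987 + 0.5634i + 0.5968j + 0.4092k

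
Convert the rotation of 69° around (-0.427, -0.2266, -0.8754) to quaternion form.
0.8241 - 0.2419i - 0.1283j - 0.4958k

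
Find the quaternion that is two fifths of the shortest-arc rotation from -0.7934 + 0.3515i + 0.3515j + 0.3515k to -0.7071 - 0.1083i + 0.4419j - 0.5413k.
-0.8739 + 0.1883i + 0.4479j - 0.016k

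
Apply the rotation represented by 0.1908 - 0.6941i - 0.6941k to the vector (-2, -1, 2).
(1.589, 1.987, -1.589)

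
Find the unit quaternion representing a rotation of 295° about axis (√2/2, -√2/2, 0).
-0.8434 + 0.3799i - 0.3799j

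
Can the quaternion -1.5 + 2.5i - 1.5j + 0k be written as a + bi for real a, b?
No. The quaternion -1.5 + 2.5i - 1.5j has j-coefficient y = -1.5 and k-coefficient z = 0, not both zero, so it does not lie in the complex subalgebra spanned by 1 and i.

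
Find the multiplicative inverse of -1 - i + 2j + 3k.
-0.0667 + 0.0667i - 0.1333j - 0.2k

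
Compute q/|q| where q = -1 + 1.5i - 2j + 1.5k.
-0.3244 + 0.4867i - 0.6489j + 0.4867k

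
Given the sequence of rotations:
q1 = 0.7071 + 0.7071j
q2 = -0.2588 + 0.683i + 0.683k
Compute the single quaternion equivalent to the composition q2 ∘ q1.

q2 · q1 = -0.183 - 0.183j + 0.9659k
-0.183 - 0.183j + 0.9659k


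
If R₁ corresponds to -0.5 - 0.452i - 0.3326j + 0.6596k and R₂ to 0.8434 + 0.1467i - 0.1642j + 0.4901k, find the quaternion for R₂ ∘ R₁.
-0.7333 - 0.3999i - 0.5167j + 0.1882k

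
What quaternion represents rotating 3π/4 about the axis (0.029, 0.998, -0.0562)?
0.3827 + 0.0268i + 0.922j - 0.0519k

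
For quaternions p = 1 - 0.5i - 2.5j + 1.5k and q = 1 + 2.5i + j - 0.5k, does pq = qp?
No: pq = 5.5 + 1.75i + 2j + 6.75k ≠ 5.5 + 2.25i - 5j - 4.75k = qp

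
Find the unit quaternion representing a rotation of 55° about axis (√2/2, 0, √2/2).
0.887 + 0.3265i + 0.3265k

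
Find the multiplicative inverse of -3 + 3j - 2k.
-0.1364 - 0.1364j + 0.0909k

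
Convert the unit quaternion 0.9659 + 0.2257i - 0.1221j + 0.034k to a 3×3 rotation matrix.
[[0.9679, -0.1208, -0.2205], [0.0106, 0.8958, -0.4443], [0.2512, 0.4277, 0.8683]]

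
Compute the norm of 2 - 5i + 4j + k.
√46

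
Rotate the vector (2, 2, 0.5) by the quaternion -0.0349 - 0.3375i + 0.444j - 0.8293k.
(-1.99, -2.07, -0.055)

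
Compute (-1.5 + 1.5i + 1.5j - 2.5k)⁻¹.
-0.1154 - 0.1154i - 0.1154j + 0.1923k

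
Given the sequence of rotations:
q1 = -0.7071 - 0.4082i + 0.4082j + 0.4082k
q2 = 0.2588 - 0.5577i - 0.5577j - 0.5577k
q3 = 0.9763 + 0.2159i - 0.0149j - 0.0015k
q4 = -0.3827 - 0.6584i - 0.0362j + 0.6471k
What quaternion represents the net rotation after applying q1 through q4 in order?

q2 · q1 = 0.0447 + 0.2887i + 0.9553j + 0.0447k
q3 · q2 · q1 = -0.0044 + 0.2923i + 0.9219j + 0.2541k
q4 · q3 · q2 · q1 = 0.0631 - 0.7147i + 0.0038j - 0.6965k
0.0631 - 0.7147i + 0.0038j - 0.6965k


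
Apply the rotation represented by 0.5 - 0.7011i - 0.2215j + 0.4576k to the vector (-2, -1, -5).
(3.497, -3.626, 2.15)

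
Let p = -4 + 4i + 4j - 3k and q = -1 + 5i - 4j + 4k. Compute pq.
12 - 20i - 19j - 49k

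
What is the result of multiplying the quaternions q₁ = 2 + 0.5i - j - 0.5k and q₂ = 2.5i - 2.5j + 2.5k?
-2.5 + 1.25i - 7.5j + 6.25k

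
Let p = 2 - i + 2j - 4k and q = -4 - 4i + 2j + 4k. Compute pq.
12i + 16j + 30k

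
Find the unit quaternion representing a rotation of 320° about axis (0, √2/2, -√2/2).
-0.9397 + 0.2418j - 0.2418k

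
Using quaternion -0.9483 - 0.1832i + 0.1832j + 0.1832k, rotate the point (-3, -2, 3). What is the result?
(-4.402, -1.329, 0.927)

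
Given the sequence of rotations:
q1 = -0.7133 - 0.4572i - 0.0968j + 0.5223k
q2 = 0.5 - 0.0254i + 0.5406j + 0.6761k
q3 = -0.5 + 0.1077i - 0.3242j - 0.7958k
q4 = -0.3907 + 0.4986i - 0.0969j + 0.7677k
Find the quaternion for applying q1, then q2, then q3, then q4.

q2 · q1 = -0.6691 + 0.1373i - 0.7299j + 0.0285k
q3 · q2 · q1 = 0.1058 - 0.7308i + 0.4695j + 0.4841k
q4 · q3 · q2 · q1 = -0.0031 - 0.0691i - 0.9961j + 0.0554k
-0.0031 - 0.0691i - 0.9961j + 0.0554k


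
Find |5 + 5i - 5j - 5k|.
10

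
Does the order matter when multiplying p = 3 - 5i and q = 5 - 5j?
Yes: pq = 15 - 25i - 15j + 25k ≠ 15 - 25i - 15j - 25k = qp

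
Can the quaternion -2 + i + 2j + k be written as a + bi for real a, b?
No. The quaternion -2 + i + 2j + k has j-coefficient y = 2 and k-coefficient z = 1, not both zero, so it does not lie in the complex subalgebra spanned by 1 and i.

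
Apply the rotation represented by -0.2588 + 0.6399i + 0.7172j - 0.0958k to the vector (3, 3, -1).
(2.957, 3.197, 0.188)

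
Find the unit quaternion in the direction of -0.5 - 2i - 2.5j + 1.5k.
-0.14 - 0.5601i - 0.7001j + 0.4201k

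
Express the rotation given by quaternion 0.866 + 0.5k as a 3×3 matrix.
[[0.5, -0.866, 0], [0.866, 0.5, 0], [0, 0, 1]]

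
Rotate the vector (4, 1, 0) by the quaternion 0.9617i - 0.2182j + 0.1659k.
(2.979, -2.584, 1.204)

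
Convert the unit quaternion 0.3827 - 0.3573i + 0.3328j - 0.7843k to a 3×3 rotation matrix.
[[-0.4518, 0.3625, 0.8152], [-0.8381, -0.4856, -0.2486], [0.3057, -0.7955, 0.5232]]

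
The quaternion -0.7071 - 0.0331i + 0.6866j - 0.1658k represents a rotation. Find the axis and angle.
axis = (-0.0468, 0.971, -0.2345), θ = 3π/2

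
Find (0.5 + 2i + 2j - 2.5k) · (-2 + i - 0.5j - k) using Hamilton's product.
-4.5 - 6.75i - 4.75j + 1.5k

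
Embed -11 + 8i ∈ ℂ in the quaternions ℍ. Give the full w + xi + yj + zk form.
-11 + 8i + 0j + 0k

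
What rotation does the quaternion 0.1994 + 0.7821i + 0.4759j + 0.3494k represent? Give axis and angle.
axis = (0.7981, 0.4857, 0.3566), θ = 157°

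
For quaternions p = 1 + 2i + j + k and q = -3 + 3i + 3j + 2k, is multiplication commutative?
No: pq = -14 - 4i - j + 2k ≠ -14 - 2i + j - 4k = qp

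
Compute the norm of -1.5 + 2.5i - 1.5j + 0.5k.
√11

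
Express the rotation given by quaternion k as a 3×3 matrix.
[[-1, 0, 0], [0, -1, 0], [0, 0, 1]]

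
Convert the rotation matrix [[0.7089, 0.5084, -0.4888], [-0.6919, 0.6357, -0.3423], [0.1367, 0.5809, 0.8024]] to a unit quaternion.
0.887 + 0.2602i - 0.1763j - 0.3383k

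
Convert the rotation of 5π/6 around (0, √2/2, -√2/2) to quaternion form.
0.2588 + 0.683j - 0.683k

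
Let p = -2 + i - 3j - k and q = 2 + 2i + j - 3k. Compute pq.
-6 + 8i - 7j + 11k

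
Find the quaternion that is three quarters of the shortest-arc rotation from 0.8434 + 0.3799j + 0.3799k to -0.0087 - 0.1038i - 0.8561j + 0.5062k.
0.3058 + 0.0921i + 0.8938j - 0.3148k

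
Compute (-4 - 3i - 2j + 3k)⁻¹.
-0.1053 + 0.0789i + 0.0526j - 0.0789k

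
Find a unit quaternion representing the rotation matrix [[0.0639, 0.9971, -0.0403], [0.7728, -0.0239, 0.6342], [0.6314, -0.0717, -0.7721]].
-0.2588 + 0.6819i + 0.6489j + 0.2167k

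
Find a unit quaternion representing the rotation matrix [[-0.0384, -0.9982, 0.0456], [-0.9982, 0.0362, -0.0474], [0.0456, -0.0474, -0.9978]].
-0.6934i + 0.7198j - 0.0329k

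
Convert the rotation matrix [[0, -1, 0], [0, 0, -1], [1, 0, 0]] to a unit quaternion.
0.5 + 0.5i - 0.5j + 0.5k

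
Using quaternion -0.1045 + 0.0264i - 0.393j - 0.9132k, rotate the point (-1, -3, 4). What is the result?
(1.747, 4.731, 0.752)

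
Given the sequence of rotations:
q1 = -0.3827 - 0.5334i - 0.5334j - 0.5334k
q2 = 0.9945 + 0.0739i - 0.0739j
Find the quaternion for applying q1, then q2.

q2 · q1 = -0.3806 - 0.5193i - 0.4628j - 0.6093k
-0.3806 - 0.5193i - 0.4628j - 0.6093k


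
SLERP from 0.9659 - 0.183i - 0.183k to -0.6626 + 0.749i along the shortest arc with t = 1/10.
0.9542 - 0.2482i - 0.1672k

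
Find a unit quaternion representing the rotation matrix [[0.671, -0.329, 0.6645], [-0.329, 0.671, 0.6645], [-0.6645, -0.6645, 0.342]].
0.8191 - 0.4056i + 0.4056j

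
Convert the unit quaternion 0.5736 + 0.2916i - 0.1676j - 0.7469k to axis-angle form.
axis = (0.356, -0.2046, -0.9118), θ = 110°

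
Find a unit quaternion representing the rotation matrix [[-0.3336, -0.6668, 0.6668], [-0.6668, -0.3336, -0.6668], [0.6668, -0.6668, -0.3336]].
0.5774i - 0.5774j + 0.5774k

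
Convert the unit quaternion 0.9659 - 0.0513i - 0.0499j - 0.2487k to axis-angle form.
axis = (-0.1982, -0.1928, -0.961), θ = π/6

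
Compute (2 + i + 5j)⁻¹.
0.0667 - 0.0333i - 0.1667j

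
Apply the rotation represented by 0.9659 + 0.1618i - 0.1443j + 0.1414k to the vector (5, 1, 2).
(3.806, 1.333, 3.706)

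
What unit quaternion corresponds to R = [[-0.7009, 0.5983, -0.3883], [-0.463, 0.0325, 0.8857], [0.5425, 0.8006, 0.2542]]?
-0.3827 + 0.0556i + 0.6081j + 0.6933k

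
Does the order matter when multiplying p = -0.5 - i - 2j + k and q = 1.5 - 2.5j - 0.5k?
Yes: pq = -5.25 + 2i - 2.25j + 4.25k ≠ -5.25 - 5i - 1.25j - 0.75k = qp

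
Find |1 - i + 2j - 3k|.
√15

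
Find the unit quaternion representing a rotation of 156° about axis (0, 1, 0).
0.2079 + 0.9781j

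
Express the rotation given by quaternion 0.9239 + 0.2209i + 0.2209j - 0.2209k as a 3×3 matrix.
[[0.8048, 0.5058, 0.3106], [-0.3106, 0.8048, -0.5058], [-0.5058, 0.3106, 0.8048]]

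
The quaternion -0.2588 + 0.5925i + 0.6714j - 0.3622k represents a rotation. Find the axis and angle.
axis = (0.6134, 0.6951, -0.375), θ = 7π/6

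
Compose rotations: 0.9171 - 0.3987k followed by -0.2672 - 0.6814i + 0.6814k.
0.0266 - 0.6249i - 0.2717j + 0.7314k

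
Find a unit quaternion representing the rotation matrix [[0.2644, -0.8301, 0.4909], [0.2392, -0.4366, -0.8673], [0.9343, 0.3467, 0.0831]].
0.4772 + 0.636i - 0.2323j + 0.5602k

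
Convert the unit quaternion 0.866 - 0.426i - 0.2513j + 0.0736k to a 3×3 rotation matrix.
[[0.8629, 0.0866, -0.498], [0.3416, 0.6262, 0.7008], [0.3725, -0.7748, 0.5107]]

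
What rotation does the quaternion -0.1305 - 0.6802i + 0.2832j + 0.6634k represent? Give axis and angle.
axis = (-0.6861, 0.2856, 0.6691), θ = 195°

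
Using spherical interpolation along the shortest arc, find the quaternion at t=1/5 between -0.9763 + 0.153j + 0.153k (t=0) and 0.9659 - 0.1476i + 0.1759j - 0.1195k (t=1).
-0.9847 + 0.0302i + 0.0874j + 0.1478k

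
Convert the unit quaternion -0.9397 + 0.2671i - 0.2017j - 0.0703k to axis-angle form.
axis = (0.781, -0.5898, -0.2056), θ = 320°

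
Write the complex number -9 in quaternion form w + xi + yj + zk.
-9 + 0i + 0j + 0k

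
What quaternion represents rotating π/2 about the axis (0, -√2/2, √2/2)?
0.7071 - 0.5j + 0.5k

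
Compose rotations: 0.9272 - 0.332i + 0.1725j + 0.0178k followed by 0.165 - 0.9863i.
-0.1745 - 0.9693i + 0.046j - 0.1672k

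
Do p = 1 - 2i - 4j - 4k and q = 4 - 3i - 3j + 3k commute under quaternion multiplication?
No: pq = -2 - 35i - j - 19k ≠ -2 + 13i - 37j - 7k = qp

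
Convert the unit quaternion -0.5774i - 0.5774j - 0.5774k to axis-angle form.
axis = (-√3/3, -√3/3, -√3/3), θ = π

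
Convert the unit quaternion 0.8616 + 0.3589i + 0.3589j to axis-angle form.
axis = (√2/2, √2/2, 0), θ = 61°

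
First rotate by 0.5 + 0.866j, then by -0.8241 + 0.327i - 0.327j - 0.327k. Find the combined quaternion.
-0.1289 + 0.4467i - 0.8772j + 0.1197k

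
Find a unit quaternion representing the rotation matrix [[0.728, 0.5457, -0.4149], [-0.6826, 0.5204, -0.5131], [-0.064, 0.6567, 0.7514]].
0.866 + 0.3377i - 0.1013j - 0.3546k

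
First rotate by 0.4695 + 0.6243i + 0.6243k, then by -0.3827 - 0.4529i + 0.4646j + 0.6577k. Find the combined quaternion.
-0.3075 - 0.1615i + 0.9115j - 0.2202k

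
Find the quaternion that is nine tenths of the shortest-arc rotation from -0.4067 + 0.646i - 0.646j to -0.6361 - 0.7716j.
-0.6263 + 0.0703i - 0.7764j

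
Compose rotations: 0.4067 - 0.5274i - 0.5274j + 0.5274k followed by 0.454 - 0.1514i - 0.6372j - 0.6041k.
0.0873 - 0.9557i - 0.1001j - 0.2625k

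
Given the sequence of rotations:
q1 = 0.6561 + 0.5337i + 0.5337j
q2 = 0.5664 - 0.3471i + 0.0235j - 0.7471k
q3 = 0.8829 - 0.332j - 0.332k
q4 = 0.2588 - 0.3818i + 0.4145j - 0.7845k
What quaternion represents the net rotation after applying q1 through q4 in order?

q2 · q1 = 0.5443 + 0.4733i - 0.081j - 0.688k
q3 · q2 · q1 = 0.2253 + 0.6194i - 0.4094j - 0.631k
q4 · q3 · q2 · q1 = -0.0305 - 0.5084i - 0.7394j - 0.4405k
-0.0305 - 0.5084i - 0.7394j - 0.4405k


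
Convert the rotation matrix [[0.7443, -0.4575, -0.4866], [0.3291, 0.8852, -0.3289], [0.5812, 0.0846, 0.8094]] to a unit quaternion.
0.9272 + 0.1115i - 0.2879j + 0.2121k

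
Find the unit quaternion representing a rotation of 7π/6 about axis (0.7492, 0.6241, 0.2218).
-0.2588 + 0.7237i + 0.6028j + 0.2142k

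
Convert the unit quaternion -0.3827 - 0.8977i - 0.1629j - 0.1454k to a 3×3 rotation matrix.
[[0.9046, 0.1812, 0.3857], [0.4038, -0.654, -0.6397], [0.1364, 0.7345, -0.6648]]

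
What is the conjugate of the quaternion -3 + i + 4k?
-3 - i - 4k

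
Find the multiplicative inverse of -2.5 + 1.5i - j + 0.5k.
-0.2564 - 0.1538i + 0.1026j - 0.0513k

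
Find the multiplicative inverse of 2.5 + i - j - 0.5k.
0.2941 - 0.1176i + 0.1176j + 0.0588k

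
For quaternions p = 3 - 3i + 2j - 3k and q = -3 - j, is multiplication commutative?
No: pq = -7 + 6i - 9j + 12k ≠ -7 + 12i - 9j + 6k = qp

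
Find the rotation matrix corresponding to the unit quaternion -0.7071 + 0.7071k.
[[0, 1, 0], [-1, 0, 0], [0, 0, 1]]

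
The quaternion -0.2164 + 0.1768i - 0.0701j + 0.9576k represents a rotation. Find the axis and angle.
axis = (0.1811, -0.0718, 0.9808), θ = 205°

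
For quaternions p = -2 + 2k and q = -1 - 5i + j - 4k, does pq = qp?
No: pq = 10 + 8i - 12j + 6k ≠ 10 + 12i + 8j + 6k = qp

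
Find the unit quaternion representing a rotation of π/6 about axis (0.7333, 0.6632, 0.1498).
0.9659 + 0.1898i + 0.1716j + 0.0388k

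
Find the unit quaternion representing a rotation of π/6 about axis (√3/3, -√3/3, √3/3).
0.9659 + 0.1494i - 0.1494j + 0.1494k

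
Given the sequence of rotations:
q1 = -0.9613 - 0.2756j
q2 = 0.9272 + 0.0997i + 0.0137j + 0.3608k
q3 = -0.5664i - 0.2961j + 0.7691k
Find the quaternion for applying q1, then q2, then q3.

q2 · q1 = -0.8875 + 0.0036i - 0.2687j - 0.3743k
q3 · q2 · q1 = 0.2104 + 0.8202i + 0.0536j - 0.5293k
0.2104 + 0.8202i + 0.0536j - 0.5293k


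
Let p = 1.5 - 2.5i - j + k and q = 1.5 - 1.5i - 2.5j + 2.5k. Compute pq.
-6.5 - 6i - 0.5j + 10k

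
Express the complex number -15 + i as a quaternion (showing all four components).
-15 + i + 0j + 0k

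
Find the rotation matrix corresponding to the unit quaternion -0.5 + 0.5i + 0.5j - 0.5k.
[[0, 0, -1], [1, 0, 0], [0, -1, 0]]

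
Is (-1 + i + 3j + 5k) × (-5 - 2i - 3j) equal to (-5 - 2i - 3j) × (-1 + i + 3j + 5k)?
No: pq = 16 + 12i - 22j - 22k ≠ 16 - 18i - 2j - 28k = qp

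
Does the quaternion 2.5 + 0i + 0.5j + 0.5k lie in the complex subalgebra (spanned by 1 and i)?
No. The quaternion 2.5 + 0.5j + 0.5k has j-coefficient y = 0.5 and k-coefficient z = 0.5, not both zero, so it does not lie in the complex subalgebra spanned by 1 and i.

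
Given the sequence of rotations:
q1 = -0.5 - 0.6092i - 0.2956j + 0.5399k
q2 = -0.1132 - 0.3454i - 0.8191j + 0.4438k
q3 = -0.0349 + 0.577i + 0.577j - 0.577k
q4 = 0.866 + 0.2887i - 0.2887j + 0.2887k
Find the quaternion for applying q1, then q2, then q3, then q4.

q2 · q1 = -0.6356 - 0.0694i + 0.3591j - 0.6799k
q3 · q2 · q1 = -0.5373 - 0.5494i + 0.0531j + 0.6377k
q4 · q3 · q2 · q1 = -0.4755 - 0.8303i - 0.1416j + 0.2538k
-0.4755 - 0.8303i - 0.1416j + 0.2538k


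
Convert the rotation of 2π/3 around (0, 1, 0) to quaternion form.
0.5 + 0.866j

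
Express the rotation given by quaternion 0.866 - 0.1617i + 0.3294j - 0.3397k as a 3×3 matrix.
[[0.5522, 0.4818, 0.6804], [-0.6949, 0.7169, 0.0563], [-0.4607, -0.5039, 0.7307]]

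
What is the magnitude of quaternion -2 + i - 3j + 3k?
√23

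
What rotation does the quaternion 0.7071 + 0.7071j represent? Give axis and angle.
axis = (0, 1, 0), θ = π/2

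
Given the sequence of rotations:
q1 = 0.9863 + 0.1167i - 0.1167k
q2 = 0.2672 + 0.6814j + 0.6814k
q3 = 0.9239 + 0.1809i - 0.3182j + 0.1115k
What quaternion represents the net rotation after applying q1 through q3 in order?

q2 · q1 = 0.3431 - 0.0483i + 0.7516j + 0.5614k
q3 · q2 · q1 = 0.5023 - 0.245i + 0.4783j + 0.6775k
0.5023 - 0.245i + 0.4783j + 0.6775k


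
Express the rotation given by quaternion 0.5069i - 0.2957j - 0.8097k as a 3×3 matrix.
[[-0.4861, -0.2998, -0.8209], [-0.2998, -0.8251, 0.4789], [-0.8209, 0.4789, 0.3112]]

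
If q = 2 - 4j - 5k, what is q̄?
2 + 4j + 5k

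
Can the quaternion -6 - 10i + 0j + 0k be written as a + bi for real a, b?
Yes. The quaternion -6 - 10i has j- and k-coefficients y = z = 0, so it lies in the complex subalgebra spanned by 1 and i.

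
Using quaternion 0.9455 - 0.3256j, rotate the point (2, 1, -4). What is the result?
(4.039, 1, -1.92)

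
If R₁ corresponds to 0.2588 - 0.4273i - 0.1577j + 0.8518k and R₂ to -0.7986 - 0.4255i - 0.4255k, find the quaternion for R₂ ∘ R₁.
-0.0261 + 0.164i + 0.6702j - 0.7233k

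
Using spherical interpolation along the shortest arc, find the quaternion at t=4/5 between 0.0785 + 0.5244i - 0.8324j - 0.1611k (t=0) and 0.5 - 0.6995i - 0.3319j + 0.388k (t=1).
-0.4398 + 0.7986i + 0.0663j - 0.4055k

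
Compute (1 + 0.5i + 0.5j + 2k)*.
1 - 0.5i - 0.5j - 2k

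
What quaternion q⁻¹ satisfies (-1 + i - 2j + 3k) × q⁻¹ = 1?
-0.0667 - 0.0667i + 0.1333j - 0.2k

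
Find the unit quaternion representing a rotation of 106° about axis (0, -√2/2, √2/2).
0.6018 - 0.5647j + 0.5647k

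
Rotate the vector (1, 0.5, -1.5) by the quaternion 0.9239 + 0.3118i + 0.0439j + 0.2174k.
(0.389, 1.62, -0.85)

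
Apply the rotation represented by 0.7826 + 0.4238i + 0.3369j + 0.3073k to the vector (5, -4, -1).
(2.915, 2.481, -5.23)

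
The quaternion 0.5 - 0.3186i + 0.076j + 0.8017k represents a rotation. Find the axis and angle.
axis = (-0.3679, 0.0878, 0.9257), θ = 2π/3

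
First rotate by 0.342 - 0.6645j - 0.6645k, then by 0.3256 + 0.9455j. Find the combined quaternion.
0.7396 - 0.6283i + 0.107j - 0.2164k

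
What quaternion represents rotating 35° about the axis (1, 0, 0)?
0.9537 + 0.3007i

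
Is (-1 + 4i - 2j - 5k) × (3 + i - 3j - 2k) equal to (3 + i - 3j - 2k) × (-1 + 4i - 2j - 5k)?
No: pq = -23 - 23k ≠ -23 + 22i - 6j - 3k = qp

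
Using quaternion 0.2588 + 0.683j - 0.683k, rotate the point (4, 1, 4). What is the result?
(-1.696, -5.079, -2.079)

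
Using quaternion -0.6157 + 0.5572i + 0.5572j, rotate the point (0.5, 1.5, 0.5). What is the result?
(0.778, 1.222, -0.807)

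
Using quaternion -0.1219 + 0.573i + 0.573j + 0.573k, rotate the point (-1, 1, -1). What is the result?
(0.593, -1.627, 0.034)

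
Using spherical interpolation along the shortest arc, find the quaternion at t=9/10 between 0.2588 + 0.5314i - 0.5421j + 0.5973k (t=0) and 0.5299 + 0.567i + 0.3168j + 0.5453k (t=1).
0.5212 + 0.5872i + 0.2307j + 0.5748k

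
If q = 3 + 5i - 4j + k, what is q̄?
3 - 5i + 4j - k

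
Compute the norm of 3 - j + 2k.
√14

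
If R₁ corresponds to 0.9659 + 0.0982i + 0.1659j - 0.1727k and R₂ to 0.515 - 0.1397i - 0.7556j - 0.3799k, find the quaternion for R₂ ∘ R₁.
0.5709 + 0.1092i - 0.7058j - 0.4049k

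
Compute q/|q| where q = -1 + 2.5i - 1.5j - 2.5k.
-0.252 + 0.6299i - 0.378j - 0.6299k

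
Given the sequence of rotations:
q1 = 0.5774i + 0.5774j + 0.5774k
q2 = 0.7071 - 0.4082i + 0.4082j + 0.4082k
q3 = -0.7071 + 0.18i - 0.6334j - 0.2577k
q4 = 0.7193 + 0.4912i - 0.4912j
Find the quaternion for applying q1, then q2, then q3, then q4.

q2 · q1 = -0.2357 + 0.4083i + 0.8797j - 0.0631k
q3 · q2 · q1 = 0.6341 - 0.0645i - 0.5666j + 0.5223k
q4 · q3 · q2 · q1 = 0.2095 + 0.0085i - 0.9756j + 0.0657k
0.2095 + 0.0085i - 0.9756j + 0.0657k


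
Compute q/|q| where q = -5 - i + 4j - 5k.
-0.6108 - 0.1222i + 0.4887j - 0.6108k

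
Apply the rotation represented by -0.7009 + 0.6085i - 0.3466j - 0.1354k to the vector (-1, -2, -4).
(-0.784, -4.001, 2.092)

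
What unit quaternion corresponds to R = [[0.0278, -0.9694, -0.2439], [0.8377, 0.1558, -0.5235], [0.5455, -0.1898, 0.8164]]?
0.7071 + 0.118i - 0.2791j + 0.6389k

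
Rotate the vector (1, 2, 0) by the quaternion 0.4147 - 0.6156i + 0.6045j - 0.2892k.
(-0.907, -0.835, -1.866)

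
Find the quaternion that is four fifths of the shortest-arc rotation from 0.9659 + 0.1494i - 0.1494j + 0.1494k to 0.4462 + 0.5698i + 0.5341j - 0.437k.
0.6369 + 0.538i + 0.4307j - 0.3455k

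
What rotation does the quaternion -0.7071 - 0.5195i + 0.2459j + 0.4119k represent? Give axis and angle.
axis = (-0.7347, 0.3478, 0.5825), θ = 3π/2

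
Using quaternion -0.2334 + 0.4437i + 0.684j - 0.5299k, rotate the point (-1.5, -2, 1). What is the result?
(-0.763, -1.889, 1.761)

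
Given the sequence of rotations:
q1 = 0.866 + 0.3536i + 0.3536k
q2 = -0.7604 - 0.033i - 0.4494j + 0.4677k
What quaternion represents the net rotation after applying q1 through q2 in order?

q2 · q1 = -0.8122 - 0.4564i - 0.2121j + 0.2951k
-0.8122 - 0.4564i - 0.2121j + 0.2951k


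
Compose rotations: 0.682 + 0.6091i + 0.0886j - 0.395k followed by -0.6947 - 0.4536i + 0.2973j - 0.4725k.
-0.4105 - 0.8081i - 0.3258j - 0.2691k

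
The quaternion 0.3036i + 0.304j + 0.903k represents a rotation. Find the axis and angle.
axis = (0.3036, 0.304, 0.903), θ = π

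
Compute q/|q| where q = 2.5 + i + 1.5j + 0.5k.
0.8006 + 0.3203i + 0.4804j + 0.1601k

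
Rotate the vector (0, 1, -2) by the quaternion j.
(0, 1, 2)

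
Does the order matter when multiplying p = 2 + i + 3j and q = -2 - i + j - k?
Yes: pq = -6 - 7i - 3j + 2k ≠ -6 - i - 5j - 6k = qp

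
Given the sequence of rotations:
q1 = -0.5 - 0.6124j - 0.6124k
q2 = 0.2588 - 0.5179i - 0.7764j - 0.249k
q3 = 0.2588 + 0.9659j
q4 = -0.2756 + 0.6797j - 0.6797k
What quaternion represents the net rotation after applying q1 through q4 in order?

q2 · q1 = -0.7574 + 0.5819i - 0.0875j + 0.2832k
q3 · q2 · q1 = -0.1115 + 0.4241i - 0.7542j - 0.4888k
q4 · q3 · q2 · q1 = 0.2111 - 0.9617i - 0.1562j - 0.0778k
0.2111 - 0.9617i - 0.1562j - 0.0778k


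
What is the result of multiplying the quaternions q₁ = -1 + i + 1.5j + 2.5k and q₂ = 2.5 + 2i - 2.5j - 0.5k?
0.5 + 6i + 11.75j + 1.25k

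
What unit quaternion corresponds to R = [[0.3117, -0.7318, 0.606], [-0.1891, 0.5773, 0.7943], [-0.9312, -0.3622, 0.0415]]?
0.6947 - 0.4162i + 0.5532j + 0.1953k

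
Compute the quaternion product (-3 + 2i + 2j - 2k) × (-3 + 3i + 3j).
-3 - 9i - 21j + 6k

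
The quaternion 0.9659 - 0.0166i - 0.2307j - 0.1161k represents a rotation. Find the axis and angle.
axis = (-0.0641, -0.8914, -0.4486), θ = π/6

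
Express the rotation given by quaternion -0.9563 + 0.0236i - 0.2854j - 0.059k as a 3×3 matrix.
[[0.8301, -0.1263, 0.5431], [0.0994, 0.9919, 0.0788], [-0.5486, -0.0115, 0.836]]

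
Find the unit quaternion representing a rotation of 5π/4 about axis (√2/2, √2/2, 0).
-0.3827 + 0.6533i + 0.6533j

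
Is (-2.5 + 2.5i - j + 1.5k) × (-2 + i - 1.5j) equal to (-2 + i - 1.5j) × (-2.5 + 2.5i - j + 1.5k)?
No: pq = 1 - 5.25i + 7.25j - 5.75k ≠ 1 - 9.75i + 4.25j - 0.25k = qp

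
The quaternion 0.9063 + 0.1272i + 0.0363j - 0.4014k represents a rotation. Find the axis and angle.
axis = (0.301, 0.0859, -0.9498), θ = 50°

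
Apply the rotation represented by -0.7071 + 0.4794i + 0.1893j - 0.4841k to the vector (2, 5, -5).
(2.063, -0.383, -7.043)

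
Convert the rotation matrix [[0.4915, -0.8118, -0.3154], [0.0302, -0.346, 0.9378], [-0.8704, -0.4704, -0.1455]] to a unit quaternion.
0.5 - 0.7041i + 0.2775j + 0.421k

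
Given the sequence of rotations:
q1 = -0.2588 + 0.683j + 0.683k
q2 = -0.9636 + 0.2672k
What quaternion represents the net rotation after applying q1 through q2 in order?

q2 · q1 = 0.0669 - 0.1825i - 0.6581j - 0.7273k
0.0669 - 0.1825i - 0.6581j - 0.7273k


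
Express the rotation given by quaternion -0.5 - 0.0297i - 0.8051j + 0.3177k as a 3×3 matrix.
[[-0.4982, 0.3655, 0.7862], [-0.2699, 0.7964, -0.5413], [-0.824, -0.4819, -0.2981]]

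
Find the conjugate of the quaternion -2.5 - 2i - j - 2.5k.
-2.5 + 2i + j + 2.5k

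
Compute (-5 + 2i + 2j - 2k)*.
-5 - 2i - 2j + 2k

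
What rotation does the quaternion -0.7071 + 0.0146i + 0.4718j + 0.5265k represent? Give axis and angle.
axis = (0.0206, 0.6672, 0.7446), θ = 3π/2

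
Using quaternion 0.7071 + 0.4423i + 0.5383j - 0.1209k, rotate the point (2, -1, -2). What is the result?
(-1.173, 1.542, -2.29)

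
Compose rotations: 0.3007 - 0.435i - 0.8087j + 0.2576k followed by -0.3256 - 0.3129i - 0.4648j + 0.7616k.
-0.8061 + 0.5437i - 0.1271j + 0.196k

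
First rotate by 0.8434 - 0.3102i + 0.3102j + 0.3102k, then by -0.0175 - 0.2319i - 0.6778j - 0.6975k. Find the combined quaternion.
0.3399 - 0.184i - 0.2888j - 0.8759k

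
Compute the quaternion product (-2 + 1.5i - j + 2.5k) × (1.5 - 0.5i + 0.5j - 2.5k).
4.5 + 4.5i + 9k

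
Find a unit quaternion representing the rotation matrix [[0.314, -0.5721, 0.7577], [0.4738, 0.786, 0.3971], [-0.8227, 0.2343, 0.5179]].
0.809 - 0.0503i + 0.4884j + 0.3232k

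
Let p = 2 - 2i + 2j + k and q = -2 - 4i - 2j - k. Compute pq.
-7 - 4i - 14j + 8k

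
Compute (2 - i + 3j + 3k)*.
2 + i - 3j - 3k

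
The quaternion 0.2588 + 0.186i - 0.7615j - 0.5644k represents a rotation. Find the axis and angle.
axis = (0.1926, -0.7884, -0.5843), θ = 5π/6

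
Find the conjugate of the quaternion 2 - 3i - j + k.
2 + 3i + j - k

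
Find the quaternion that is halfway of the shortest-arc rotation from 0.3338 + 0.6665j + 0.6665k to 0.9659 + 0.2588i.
0.7992 + 0.1591i + 0.4098j + 0.4098k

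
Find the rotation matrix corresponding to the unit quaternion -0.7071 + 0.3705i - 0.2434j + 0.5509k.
[[0.2745, 0.5987, 0.7524], [-0.9594, 0.1185, 0.2558], [0.064, -0.7921, 0.607]]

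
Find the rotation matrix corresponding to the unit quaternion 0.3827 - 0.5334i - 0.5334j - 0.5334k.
[[-0.1381, 0.9773, 0.1608], [0.1608, -0.1381, 0.9773], [0.9773, 0.1608, -0.1381]]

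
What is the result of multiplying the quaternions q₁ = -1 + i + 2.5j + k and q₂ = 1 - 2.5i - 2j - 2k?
8.5 + 0.5i + 4j + 7.25k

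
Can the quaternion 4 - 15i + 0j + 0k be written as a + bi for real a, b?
Yes. The quaternion 4 - 15i has j- and k-coefficients y = z = 0, so it lies in the complex subalgebra spanned by 1 and i.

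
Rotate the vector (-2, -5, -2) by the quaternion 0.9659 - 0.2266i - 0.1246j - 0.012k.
(-1.865, -5.433, -0.051)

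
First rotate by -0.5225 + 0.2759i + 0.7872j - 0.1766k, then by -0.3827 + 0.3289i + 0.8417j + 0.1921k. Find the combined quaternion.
-0.5194 - 0.5773i - 0.63j - 0.0061k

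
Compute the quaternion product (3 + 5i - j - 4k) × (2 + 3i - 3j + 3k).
4i - 38j - 11k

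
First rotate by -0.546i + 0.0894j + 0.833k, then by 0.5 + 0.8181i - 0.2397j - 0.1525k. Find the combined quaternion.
0.5951 - 0.459i - 0.5535j + 0.3588k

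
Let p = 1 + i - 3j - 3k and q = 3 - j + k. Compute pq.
3 - 3i - 11j - 9k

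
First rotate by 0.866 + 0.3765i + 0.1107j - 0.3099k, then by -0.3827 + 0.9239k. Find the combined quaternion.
-0.0451 - 0.2464i + 0.3055j + 0.9187k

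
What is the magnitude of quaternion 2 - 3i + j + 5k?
√39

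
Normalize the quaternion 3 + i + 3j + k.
0.6708 + 0.2236i + 0.6708j + 0.2236k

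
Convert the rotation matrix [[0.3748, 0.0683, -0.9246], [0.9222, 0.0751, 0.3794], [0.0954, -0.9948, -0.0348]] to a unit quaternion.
0.5948 - 0.5776i - 0.4287j + 0.3589k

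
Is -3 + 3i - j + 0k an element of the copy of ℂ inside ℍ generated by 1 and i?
No. The quaternion -3 + 3i - j has j-coefficient y = -1 and k-coefficient z = 0, not both zero, so it does not lie in the complex subalgebra spanned by 1 and i.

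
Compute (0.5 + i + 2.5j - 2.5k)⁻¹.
0.0364 - 0.0727i - 0.1818j + 0.1818k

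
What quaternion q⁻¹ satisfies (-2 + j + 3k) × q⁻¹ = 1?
-0.1429 - 0.0714j - 0.2143k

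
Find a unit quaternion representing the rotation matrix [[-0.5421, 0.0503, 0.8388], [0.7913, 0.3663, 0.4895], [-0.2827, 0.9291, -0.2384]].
0.3827 + 0.2872i + 0.7326j + 0.4841k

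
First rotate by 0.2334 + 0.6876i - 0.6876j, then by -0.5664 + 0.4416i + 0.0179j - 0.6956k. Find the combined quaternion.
-0.4235 - 0.7647i - 0.0847j - 0.4783k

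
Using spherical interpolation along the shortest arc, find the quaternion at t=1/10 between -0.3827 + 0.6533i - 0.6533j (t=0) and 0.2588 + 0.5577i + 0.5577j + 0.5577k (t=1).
-0.4111 + 0.5545i - 0.7189j - 0.0822k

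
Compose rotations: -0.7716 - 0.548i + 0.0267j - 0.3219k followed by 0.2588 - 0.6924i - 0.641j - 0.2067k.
-0.6285 + 0.6043i + 0.3919j - 0.2936k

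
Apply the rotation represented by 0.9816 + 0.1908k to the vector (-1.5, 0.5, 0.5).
(-1.578, -0.098, 0.5)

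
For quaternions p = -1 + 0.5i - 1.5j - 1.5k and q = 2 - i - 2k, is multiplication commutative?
No: pq = -4.5 + 5i - 0.5j - 2.5k ≠ -4.5 - i - 5.5j + 0.5k = qp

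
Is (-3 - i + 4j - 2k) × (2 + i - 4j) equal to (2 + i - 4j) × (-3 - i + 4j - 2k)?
No: pq = 11 - 13i + 18j - 4k ≠ 11 + 3i + 22j - 4k = qp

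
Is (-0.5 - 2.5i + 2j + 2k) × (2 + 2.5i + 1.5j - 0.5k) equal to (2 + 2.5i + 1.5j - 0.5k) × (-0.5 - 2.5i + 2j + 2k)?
No: pq = 3.25 - 10.25i + 7j - 4.5k ≠ 3.25 - 2.25i - 0.5j + 13k = qp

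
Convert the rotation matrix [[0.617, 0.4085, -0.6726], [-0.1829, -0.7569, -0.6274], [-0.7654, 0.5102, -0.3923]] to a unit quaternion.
0.342 + 0.8316i + 0.0678j - 0.4323k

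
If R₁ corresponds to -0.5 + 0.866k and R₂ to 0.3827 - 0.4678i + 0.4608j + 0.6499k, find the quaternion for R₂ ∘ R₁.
-0.7542 + 0.633i + 0.1747j + 0.0065k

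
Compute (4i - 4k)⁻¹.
-0.125i + 0.125k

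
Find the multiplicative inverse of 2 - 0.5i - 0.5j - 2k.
0.2353 + 0.0588i + 0.0588j + 0.2353k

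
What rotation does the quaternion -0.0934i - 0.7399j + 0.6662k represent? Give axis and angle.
axis = (-0.0934, -0.7399, 0.6662), θ = π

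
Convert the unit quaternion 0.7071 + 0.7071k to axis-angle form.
axis = (0, 0, 1), θ = π/2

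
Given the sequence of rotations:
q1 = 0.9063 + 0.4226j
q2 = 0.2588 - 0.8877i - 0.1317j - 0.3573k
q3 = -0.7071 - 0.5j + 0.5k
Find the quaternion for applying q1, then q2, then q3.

q2 · q1 = 0.2902 - 0.6535i - 0.01j - 0.699k
q3 · q2 · q1 = 0.1393 + 0.8166i - 0.4648j + 0.3126k
0.1393 + 0.8166i - 0.4648j + 0.3126k


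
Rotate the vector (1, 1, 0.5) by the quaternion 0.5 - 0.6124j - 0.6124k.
(-0.194, 0.013, 1.487)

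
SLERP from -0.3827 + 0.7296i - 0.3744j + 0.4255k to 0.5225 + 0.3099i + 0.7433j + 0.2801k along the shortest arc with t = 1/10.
-0.4469 + 0.6633i - 0.4708j + 0.3725k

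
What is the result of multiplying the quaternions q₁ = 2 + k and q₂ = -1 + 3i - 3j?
-2 + 9i - 3j - k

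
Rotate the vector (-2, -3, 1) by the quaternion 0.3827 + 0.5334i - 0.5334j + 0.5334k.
(3.369, -0.242, -1.61)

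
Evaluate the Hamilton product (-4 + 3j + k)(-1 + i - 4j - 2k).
18 - 6i + 14j + 4k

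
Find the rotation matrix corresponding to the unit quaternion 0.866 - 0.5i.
[[1, 0, 0], [0, 0.5, 0.866], [0, -0.866, 0.5]]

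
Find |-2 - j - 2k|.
3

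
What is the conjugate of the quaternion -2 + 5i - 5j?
-2 - 5i + 5j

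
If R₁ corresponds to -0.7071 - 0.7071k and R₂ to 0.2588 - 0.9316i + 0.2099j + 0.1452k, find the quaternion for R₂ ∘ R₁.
-0.0803 + 0.5103i - 0.8072j - 0.2857k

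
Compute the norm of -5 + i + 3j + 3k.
√44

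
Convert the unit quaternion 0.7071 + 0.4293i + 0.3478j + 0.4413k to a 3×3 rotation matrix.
[[0.3686, -0.3255, 0.8708], [0.9227, 0.2419, -0.3001], [-0.113, 0.9141, 0.3895]]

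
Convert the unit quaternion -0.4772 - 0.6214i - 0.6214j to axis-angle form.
axis = (-√2/2, -√2/2, 0), θ = 237°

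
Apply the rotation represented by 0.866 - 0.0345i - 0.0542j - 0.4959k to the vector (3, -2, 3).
(-0.397, -3.237, 3.372)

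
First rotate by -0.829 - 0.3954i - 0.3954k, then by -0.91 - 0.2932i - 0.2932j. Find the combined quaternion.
0.6385 + 0.7188i + 0.1271j + 0.2439k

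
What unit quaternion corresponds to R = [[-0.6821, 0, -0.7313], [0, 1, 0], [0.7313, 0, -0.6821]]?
-0.3987 + 0.9171j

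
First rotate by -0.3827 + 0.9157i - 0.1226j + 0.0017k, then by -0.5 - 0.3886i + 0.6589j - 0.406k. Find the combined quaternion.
0.6287 - 0.3578i - 0.562j - 0.4012k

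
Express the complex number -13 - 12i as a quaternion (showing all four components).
-13 - 12i + 0j + 0k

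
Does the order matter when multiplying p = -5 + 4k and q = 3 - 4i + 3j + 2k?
Yes: pq = -23 + 8i - 31j + 2k ≠ -23 + 32i + j + 2k = qp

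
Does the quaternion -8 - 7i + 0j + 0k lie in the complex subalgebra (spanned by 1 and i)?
Yes. The quaternion -8 - 7i has j- and k-coefficients y = z = 0, so it lies in the complex subalgebra spanned by 1 and i.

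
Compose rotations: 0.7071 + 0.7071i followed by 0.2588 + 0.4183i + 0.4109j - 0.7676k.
-0.1128 + 0.4788i - 0.2522j - 0.8333k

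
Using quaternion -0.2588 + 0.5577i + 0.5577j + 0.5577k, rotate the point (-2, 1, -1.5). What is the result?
(0.899, -2.277, -1.122)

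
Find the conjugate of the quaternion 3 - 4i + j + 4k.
3 + 4i - j - 4k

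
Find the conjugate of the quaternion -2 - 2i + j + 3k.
-2 + 2i - j - 3k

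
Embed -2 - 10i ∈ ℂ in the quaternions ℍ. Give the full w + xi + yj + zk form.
-2 - 10i + 0j + 0k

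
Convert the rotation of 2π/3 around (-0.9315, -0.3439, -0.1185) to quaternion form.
0.5 - 0.8067i - 0.2978j - 0.1026k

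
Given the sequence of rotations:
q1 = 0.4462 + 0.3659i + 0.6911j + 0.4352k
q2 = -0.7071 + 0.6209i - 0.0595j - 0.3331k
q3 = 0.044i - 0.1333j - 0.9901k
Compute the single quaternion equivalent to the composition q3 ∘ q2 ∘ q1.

q2 · q1 = -0.3566 + 0.2226i - 0.9073j - 0.0055k
q3 · q2 · q1 = -0.1362 - 0.9133i - 0.1726j + 0.3428k
-0.1362 - 0.9133i - 0.1726j + 0.3428k


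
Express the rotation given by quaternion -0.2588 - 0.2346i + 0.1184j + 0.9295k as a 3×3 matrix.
[[-0.756, 0.4256, -0.4974], [-0.5367, -0.838, 0.0987], [-0.3748, 0.3415, 0.8619]]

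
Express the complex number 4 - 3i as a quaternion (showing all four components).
4 - 3i + 0j + 0k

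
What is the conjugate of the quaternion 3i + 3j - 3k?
-3i - 3j + 3k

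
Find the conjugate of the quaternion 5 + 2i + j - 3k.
5 - 2i - j + 3k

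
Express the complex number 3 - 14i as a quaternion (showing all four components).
3 - 14i + 0j + 0k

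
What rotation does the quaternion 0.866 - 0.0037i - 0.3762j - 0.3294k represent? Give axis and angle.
axis = (-0.0074, -0.7523, -0.6587), θ = π/3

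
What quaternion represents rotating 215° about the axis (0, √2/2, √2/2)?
-0.3007 + 0.6744j + 0.6744k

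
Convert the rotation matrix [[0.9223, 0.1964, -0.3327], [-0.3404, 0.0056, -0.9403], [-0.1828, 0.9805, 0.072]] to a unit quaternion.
0.7071 + 0.6791i - 0.053j - 0.1898k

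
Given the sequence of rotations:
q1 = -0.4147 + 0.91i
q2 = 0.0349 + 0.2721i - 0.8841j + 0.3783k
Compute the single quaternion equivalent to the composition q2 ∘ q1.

q2 · q1 = -0.2621 - 0.0811i + 0.7109j + 0.6476k
-0.2621 - 0.0811i + 0.7109j + 0.6476k


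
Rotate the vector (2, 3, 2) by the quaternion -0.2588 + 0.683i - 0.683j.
(-1.958, -0.958, -3.5)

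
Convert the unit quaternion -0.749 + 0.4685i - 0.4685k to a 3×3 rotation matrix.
[[0.561, -0.7018, -0.439], [0.7018, 0.122, 0.7018], [-0.439, -0.7018, 0.561]]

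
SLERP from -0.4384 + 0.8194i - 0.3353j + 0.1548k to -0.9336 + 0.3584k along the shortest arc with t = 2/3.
-0.8747 + 0.3281i - 0.1343j + 0.3304k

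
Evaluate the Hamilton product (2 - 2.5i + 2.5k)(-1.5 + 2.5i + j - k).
5.75 + 6.25i + 5.75j - 8.25k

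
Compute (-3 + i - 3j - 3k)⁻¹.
-0.1071 - 0.0357i + 0.1071j + 0.1071k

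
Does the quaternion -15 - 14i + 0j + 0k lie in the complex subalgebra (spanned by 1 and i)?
Yes. The quaternion -15 - 14i has j- and k-coefficients y = z = 0, so it lies in the complex subalgebra spanned by 1 and i.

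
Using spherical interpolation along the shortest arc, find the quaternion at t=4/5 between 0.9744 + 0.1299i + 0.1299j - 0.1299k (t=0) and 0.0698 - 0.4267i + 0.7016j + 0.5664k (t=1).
0.3615 - 0.3633i + 0.7016j + 0.4951k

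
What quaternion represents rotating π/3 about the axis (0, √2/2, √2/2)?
0.866 + 0.3536j + 0.3536k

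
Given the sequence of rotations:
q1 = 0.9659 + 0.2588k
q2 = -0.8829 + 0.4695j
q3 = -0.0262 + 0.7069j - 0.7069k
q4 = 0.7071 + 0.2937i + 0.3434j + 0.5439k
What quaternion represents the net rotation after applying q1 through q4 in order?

q2 · q1 = -0.8528 + 0.1215i + 0.4535j - 0.2285k
q3 · q2 · q1 = -0.4598 + 0.1559i - 0.7006j + 0.5229k
q4 · q3 · q2 · q1 = -0.4147 + 0.5358i - 0.7221j - 0.1396k
-0.4147 + 0.5358i - 0.7221j - 0.1396k


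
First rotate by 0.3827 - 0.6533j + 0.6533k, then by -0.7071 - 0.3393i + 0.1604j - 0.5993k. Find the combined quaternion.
0.2257 - 0.4166i + 0.745j - 0.4696k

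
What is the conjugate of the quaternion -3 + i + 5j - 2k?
-3 - i - 5j + 2k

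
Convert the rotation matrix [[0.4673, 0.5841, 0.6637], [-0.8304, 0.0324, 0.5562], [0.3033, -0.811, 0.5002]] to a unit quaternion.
0.7071 - 0.4834i + 0.1274j - 0.5001k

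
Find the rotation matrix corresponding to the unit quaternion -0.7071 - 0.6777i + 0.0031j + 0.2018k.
[[0.9185, 0.2812, -0.2779], [-0.2896, 0, -0.9572], [-0.2691, 0.9597, 0.0814]]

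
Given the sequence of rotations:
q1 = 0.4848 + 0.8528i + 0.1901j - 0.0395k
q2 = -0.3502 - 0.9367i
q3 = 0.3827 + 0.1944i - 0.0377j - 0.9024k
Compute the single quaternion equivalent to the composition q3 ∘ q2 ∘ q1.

q2 · q1 = 0.629 - 0.7528i - 0.1036j - 0.1642k
q3 · q2 · q1 = 0.235 - 0.2531i + 0.6479j - 0.679k
0.235 - 0.2531i + 0.6479j - 0.679k


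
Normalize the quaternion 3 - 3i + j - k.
0.6708 - 0.6708i + 0.2236j - 0.2236k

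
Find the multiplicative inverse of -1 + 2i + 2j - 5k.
-0.0294 - 0.0588i - 0.0588j + 0.1471k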